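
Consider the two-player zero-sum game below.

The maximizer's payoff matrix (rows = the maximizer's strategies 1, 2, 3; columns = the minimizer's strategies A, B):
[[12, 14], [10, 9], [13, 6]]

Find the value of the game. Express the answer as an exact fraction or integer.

110/9

Row 2 is strictly dominated by row 1, so the maximizer never plays it.
The remaining 2×2 game on (1, 3) × (A, B) has no saddle point. Let the maximizer play 1 with probability p; indifference gives 12p + 13(1−p) = 14p + 6(1−p), so p = 7/9.
Similarly the minimizer's optimal q on A is 8/9, and the value is 12·(8/9) + (14)·(1/9) = 110/9.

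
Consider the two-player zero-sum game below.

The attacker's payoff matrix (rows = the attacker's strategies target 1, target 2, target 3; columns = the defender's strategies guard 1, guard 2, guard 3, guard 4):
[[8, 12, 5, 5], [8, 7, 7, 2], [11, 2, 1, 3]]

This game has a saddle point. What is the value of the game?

Row minima: 5, 2, 1 → the attacker's maximin is 5.
Column maxima: 11, 12, 7, 5 → the defender's minimax is 5.
They coincide at (target 1, guard 4), so the value is 5.

5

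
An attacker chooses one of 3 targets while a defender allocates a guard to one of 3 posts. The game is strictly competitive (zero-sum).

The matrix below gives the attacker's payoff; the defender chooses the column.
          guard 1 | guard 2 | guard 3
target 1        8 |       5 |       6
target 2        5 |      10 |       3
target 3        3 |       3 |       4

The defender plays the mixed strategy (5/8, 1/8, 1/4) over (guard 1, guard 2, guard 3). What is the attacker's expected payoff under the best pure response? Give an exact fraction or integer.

57/8

target 1: (8)·(5/8) + (5)·(1/8) + (6)·(1/4) = 57/8.
target 2: (5)·(5/8) + (10)·(1/8) + (3)·(1/4) = 41/8.
target 3: (3)·(5/8) + (3)·(1/8) + (4)·(1/4) = 13/4.
The best pure response is target 1 with expected payoff 57/8.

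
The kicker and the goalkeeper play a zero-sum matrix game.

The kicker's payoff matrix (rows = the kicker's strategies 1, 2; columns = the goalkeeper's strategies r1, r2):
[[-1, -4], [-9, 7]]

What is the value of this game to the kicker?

Row minima are -4 and -9, so the kicker's maximin is -4; column maxima are -1 and 7, so the goalkeeper's minimax is -1. These differ, so the equilibrium is in mixed strategies.
Let the kicker play 1 with probability p. The goalkeeper is indifferent when −p − 9(1−p) = −4p + 7(1−p), giving p = 16/19.
Let the goalkeeper play r1 with probability q. The kicker is indifferent when −q − 4(1−q) = −9q + 7(1−q), giving q = 11/19.
The value is -1·(11/19) + (-4)·(8/19) = -43/19.

-43/19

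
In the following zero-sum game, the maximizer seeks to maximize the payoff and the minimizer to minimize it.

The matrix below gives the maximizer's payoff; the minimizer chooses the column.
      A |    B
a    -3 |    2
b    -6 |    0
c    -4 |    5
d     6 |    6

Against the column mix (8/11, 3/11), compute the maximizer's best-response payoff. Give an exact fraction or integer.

6

a: (-3)·(8/11) + (2)·(3/11) = -18/11.
b: (-6)·(8/11) + (0)·(3/11) = -48/11.
c: (-4)·(8/11) + (5)·(3/11) = -17/11.
d: (6)·(8/11) + (6)·(3/11) = 6.
The best pure response is d with expected payoff 6.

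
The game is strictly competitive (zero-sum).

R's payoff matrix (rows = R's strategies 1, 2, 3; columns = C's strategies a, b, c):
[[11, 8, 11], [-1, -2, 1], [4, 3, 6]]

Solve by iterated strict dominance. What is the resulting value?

Column c is strictly dominated by b for C (8<11, -2<1, 3<6); eliminate c.
Row 2 is strictly dominated by row 1 (11>-1, 8>-2); eliminate 2.
Column a is strictly dominated by b for C (8<11, 3<4); eliminate a.
Row 3 is strictly dominated by row 1 (8>3); eliminate 3.
Only (1, b) remains, with payoff 8.

8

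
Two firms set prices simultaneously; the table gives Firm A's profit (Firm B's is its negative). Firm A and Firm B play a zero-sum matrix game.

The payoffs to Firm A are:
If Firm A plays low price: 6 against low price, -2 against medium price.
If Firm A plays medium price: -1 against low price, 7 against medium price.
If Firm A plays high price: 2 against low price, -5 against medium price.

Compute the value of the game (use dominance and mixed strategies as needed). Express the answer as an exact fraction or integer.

Row high price is strictly dominated by row low price, so Firm A never plays it.
The remaining 2×2 game on (low price, medium price) × (low price, medium price) has no saddle point. Let Firm A play low price with probability p; indifference gives 6p − (1−p) = −2p + 7(1−p), so p = 1/2.
Similarly Firm B's optimal q on low price is 9/16, and the value is 6·(9/16) + (-2)·(7/16) = 5/2.

5/2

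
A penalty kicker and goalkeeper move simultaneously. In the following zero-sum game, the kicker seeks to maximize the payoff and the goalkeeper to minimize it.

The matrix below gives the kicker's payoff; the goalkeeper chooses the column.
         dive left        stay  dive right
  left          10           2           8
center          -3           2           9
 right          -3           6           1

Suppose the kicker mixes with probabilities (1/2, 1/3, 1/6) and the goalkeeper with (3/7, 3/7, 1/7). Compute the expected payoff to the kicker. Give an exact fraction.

Against (3/7, 3/7, 1/7), each row's expected payoff is left: 44/7; center: 6/7; right: 10/7.
Taking the (1/2, 1/3, 1/6)-weighted average: (1/2)·(44/7) + (1/3)·(6/7) + (1/6)·(10/7) = 11/3.

11/3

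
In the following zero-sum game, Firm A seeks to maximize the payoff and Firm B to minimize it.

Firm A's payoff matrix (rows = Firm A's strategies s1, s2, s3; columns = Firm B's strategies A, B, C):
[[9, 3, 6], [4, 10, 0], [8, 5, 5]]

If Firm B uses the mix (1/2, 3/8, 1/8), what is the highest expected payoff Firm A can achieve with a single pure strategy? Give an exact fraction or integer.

s1: (9)·(1/2) + (3)·(3/8) + (6)·(1/8) = 51/8.
s2: (4)·(1/2) + (10)·(3/8) + (0)·(1/8) = 23/4.
s3: (8)·(1/2) + (5)·(3/8) + (5)·(1/8) = 13/2.
The best pure response is s3 with expected payoff 13/2.

13/2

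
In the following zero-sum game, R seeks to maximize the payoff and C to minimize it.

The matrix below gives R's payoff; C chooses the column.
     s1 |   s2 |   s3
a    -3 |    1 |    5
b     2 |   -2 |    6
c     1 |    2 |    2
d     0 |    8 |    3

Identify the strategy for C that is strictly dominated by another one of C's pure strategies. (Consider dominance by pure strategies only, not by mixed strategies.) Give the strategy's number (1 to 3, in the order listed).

3

C prefers columns that give R less. Compare s3 with s1: -3 < 5, 2 < 6, 1 < 2, 0 < 3.
So s1 strictly dominates s3 for C; s3 is strictly dominated.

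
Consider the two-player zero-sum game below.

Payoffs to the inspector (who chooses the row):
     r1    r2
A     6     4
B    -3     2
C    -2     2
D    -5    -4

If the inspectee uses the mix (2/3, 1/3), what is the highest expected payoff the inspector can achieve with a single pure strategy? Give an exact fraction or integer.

16/3

A: (6)·(2/3) + (4)·(1/3) = 16/3.
B: (-3)·(2/3) + (2)·(1/3) = -4/3.
C: (-2)·(2/3) + (2)·(1/3) = -2/3.
D: (-5)·(2/3) + (-4)·(1/3) = -14/3.
The best pure response is A with expected payoff 16/3.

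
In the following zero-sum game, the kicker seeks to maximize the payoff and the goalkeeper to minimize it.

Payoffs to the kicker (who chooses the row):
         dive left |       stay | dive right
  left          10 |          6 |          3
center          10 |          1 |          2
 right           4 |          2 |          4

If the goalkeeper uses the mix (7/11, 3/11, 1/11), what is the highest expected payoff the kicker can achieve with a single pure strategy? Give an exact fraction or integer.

91/11

left: (10)·(7/11) + (6)·(3/11) + (3)·(1/11) = 91/11.
center: (10)·(7/11) + (1)·(3/11) + (2)·(1/11) = 75/11.
right: (4)·(7/11) + (2)·(3/11) + (4)·(1/11) = 38/11.
The best pure response is left with expected payoff 91/11.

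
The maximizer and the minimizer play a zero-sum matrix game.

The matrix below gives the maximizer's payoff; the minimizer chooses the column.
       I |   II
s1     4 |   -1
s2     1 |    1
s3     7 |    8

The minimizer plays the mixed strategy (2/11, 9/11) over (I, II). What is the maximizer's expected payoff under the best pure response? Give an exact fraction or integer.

s1: (4)·(2/11) + (-1)·(9/11) = -1/11.
s2: (1)·(2/11) + (1)·(9/11) = 1.
s3: (7)·(2/11) + (8)·(9/11) = 86/11.
The best pure response is s3 with expected payoff 86/11.

86/11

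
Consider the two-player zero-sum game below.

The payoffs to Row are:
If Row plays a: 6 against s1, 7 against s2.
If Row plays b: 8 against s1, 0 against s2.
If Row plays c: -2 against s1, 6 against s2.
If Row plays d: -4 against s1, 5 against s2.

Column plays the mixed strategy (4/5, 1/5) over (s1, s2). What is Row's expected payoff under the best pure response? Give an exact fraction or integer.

a: (6)·(4/5) + (7)·(1/5) = 31/5.
b: (8)·(4/5) + (0)·(1/5) = 32/5.
c: (-2)·(4/5) + (6)·(1/5) = -2/5.
d: (-4)·(4/5) + (5)·(1/5) = -11/5.
The best pure response is b with expected payoff 32/5.

32/5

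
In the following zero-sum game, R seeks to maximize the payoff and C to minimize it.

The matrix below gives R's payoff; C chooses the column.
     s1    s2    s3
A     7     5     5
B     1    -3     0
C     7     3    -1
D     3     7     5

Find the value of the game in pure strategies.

5

Row minima: 5, -3, -1, 3 → R's maximin is 5.
Column maxima: 7, 7, 5 → C's minimax is 5.
They coincide at (A, s3), so the value is 5.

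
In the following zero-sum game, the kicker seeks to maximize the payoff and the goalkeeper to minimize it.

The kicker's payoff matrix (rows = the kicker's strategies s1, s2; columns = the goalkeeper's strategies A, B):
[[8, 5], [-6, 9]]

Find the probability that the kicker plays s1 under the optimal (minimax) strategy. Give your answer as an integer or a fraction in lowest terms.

Row minima are 5 and -6, so the kicker's maximin is 5; column maxima are 8 and 9, so the goalkeeper's minimax is 8. These differ, so the equilibrium is in mixed strategies.
Let the kicker play s1 with probability p. The goalkeeper is indifferent when 8p − 6(1−p) = 5p + 9(1−p), giving p = 5/6.

5/6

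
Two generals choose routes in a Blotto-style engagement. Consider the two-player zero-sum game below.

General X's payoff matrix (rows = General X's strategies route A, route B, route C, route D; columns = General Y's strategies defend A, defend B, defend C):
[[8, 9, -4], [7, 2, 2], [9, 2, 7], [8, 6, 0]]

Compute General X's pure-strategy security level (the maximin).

The worst-case payoff for each row is route A: -4, route B: 2, route C: 2, route D: 0.
The best of these is 2.

2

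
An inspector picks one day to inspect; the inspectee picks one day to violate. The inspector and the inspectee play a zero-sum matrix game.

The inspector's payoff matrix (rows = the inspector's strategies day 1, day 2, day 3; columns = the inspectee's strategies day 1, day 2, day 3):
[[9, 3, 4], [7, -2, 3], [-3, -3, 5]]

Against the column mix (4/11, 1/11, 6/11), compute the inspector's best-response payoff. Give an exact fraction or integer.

day 1: (9)·(4/11) + (3)·(1/11) + (4)·(6/11) = 63/11.
day 2: (7)·(4/11) + (-2)·(1/11) + (3)·(6/11) = 4.
day 3: (-3)·(4/11) + (-3)·(1/11) + (5)·(6/11) = 15/11.
The best pure response is day 1 with expected payoff 63/11.

63/11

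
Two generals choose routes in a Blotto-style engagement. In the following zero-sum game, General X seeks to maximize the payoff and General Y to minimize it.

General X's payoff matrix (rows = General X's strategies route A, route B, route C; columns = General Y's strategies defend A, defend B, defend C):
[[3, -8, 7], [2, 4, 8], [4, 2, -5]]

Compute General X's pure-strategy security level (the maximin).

2

The worst-case payoff for each row is route A: -8, route B: 2, route C: -5.
The best of these is 2.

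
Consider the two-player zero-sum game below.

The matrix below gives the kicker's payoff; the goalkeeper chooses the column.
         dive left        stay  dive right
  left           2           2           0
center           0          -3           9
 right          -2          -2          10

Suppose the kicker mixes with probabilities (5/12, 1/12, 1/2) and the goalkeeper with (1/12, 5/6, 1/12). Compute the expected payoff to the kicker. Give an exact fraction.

17/144

Against (1/12, 5/6, 1/12), each row's expected payoff is left: 11/6; center: -7/4; right: -1.
Taking the (5/12, 1/12, 1/2)-weighted average: (5/12)·(11/6) + (1/12)·(-7/4) + (1/2)·(-1) = 17/144.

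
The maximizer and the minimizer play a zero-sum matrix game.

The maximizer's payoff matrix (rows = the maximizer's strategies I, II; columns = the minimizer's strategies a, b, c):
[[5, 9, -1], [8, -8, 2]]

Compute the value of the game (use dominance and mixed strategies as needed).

1/2

Column a is strictly dominated by c for the minimizer (it gives the maximizer more in every row).
The remaining 2×2 game on (I, II) × (b, c) has no saddle point. Let the maximizer play I with probability p; indifference gives 9p − 8(1−p) = −p + 2(1−p), so p = 1/2.
Similarly the minimizer's optimal q on b is 3/20, and the value is 9·(3/20) + (-1)·(17/20) = 1/2.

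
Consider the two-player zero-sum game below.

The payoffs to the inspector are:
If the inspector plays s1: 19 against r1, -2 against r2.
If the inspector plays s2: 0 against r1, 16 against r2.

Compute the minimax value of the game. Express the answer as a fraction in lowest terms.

304/37

Row minima are -2 and 0, so the inspector's maximin is 0; column maxima are 19 and 16, so the inspectee's minimax is 16. These differ, so the equilibrium is in mixed strategies.
Let the inspector play s1 with probability p. The inspectee is indifferent when 19p = −2p + 16(1−p), giving p = 16/37.
Let the inspectee play r1 with probability q. The inspector is indifferent when 19q − 2(1−q) = 16(1−q), giving q = 18/37.
The value is 19·(18/37) + (-2)·(19/37) = 304/37.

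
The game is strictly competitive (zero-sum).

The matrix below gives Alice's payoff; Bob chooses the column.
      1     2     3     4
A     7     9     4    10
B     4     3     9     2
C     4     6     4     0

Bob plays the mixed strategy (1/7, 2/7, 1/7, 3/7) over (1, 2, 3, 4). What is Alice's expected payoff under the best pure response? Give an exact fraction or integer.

59/7

A: (7)·(1/7) + (9)·(2/7) + (4)·(1/7) + (10)·(3/7) = 59/7.
B: (4)·(1/7) + (3)·(2/7) + (9)·(1/7) + (2)·(3/7) = 25/7.
C: (4)·(1/7) + (6)·(2/7) + (4)·(1/7) + (0)·(3/7) = 20/7.
The best pure response is A with expected payoff 59/7.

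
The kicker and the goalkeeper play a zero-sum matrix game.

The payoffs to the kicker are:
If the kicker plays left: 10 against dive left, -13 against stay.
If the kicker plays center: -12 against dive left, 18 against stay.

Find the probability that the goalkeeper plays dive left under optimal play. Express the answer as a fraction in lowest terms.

31/53

Row minima are -13 and -12, so the kicker's maximin is -12; column maxima are 10 and 18, so the goalkeeper's minimax is 10. These differ, so the equilibrium is in mixed strategies.
Let the goalkeeper play dive left with probability q. The kicker is indifferent when 10q − 13(1−q) = −12q + 18(1−q), giving q = 31/53.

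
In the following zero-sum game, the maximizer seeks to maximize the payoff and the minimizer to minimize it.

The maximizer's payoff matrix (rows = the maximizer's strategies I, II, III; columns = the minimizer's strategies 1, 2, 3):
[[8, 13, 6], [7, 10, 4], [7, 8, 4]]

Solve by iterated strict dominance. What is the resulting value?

Row III is strictly dominated by row I (8>7, 13>8, 6>4); eliminate III.
Column 1 is strictly dominated by 3 for the minimizer (6<8, 4<7); eliminate 1.
Row II is strictly dominated by row I (13>10, 6>4); eliminate II.
Column 2 is strictly dominated by 3 for the minimizer (6<13); eliminate 2.
Only (I, 3) remains, with payoff 6.

6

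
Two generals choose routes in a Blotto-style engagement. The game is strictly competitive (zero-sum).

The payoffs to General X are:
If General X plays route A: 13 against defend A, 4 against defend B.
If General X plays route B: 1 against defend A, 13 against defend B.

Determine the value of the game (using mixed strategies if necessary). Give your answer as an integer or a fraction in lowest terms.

Row minima are 4 and 1, so General X's maximin is 4; column maxima are 13 and 13, so General Y's minimax is 13. These differ, so the equilibrium is in mixed strategies.
Let General X play route A with probability p. General Y is indifferent when 13p + (1−p) = 4p + 13(1−p), giving p = 4/7.
Let General Y play defend A with probability q. General X is indifferent when 13q + 4(1−q) = q + 13(1−q), giving q = 3/7.
The value is 13·(3/7) + (4)·(4/7) = 55/7.

55/7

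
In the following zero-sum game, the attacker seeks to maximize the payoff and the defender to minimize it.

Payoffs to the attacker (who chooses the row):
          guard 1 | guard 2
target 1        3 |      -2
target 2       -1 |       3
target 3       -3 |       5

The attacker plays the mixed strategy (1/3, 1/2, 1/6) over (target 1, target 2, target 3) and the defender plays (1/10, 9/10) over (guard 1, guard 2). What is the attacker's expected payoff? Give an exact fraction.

Against (1/10, 9/10), each row's expected payoff is target 1: -3/2; target 2: 13/5; target 3: 21/5.
Taking the (1/3, 1/2, 1/6)-weighted average: (1/3)·(-3/2) + (1/2)·(13/5) + (1/6)·(21/5) = 3/2.

3/2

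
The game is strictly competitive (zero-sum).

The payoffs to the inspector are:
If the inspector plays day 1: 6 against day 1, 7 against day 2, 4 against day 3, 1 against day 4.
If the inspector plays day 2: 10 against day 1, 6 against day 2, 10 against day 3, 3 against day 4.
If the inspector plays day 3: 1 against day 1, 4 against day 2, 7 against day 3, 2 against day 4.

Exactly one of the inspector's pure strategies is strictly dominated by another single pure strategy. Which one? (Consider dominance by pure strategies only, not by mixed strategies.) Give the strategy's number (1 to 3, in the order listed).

Compare day 3 with day 2: 10 > 1, 6 > 4, 10 > 7, 3 > 2.
So day 2 strictly dominates day 3 for the inspector; day 3 is strictly dominated.

3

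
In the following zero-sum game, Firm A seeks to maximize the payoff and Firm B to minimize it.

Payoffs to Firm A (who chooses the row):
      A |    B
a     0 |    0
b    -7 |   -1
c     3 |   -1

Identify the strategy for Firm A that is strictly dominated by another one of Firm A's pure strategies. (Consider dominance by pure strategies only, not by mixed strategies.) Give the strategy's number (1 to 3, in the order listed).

2

Compare b with a: 0 > -7, 0 > -1.
So a strictly dominates b for Firm A; b is strictly dominated.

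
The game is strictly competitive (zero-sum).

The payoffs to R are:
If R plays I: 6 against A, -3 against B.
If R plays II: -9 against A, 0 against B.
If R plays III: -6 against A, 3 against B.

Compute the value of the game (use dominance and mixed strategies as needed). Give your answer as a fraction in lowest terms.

0

Row II is strictly dominated by row III, so R never plays it.
The remaining 2×2 game on (I, III) × (A, B) has no saddle point. Let R play I with probability p; indifference gives 6p − 6(1−p) = −3p + 3(1−p), so p = 1/2.
Similarly C's optimal q on A is 1/3, and the value is 6·(1/3) + (-3)·(2/3) = 0.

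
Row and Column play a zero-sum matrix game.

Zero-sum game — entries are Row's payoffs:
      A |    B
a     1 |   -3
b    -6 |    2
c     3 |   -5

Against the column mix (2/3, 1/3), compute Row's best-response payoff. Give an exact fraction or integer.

a: (1)·(2/3) + (-3)·(1/3) = -1/3.
b: (-6)·(2/3) + (2)·(1/3) = -10/3.
c: (3)·(2/3) + (-5)·(1/3) = 1/3.
The best pure response is c with expected payoff 1/3.

1/3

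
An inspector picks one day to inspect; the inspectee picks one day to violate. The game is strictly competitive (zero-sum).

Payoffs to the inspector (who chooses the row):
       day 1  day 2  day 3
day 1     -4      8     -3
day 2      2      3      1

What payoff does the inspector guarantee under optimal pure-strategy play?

Row minima: -4, 1 → the inspector's maximin is 1.
Column maxima: 2, 8, 1 → the inspectee's minimax is 1.
They coincide at (day 2, day 3), so the value is 1.

1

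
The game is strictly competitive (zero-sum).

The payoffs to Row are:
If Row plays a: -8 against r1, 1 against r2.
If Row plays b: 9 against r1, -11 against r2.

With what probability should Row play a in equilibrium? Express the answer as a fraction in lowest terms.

20/29

Row minima are -8 and -11, so Row's maximin is -8; column maxima are 9 and 1, so Column's minimax is 1. These differ, so the equilibrium is in mixed strategies.
Let Row play a with probability p. Column is indifferent when −8p + 9(1−p) = p − 11(1−p), giving p = 20/29.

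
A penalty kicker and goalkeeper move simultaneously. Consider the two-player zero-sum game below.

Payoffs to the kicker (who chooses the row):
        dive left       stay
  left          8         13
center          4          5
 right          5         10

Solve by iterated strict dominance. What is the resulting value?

8

Column stay is strictly dominated by dive left for the goalkeeper (8<13, 4<5, 5<10); eliminate stay.
Row right is strictly dominated by row left (8>5); eliminate right.
Row center is strictly dominated by row left (8>4); eliminate center.
Only (left, dive left) remains, with payoff 8.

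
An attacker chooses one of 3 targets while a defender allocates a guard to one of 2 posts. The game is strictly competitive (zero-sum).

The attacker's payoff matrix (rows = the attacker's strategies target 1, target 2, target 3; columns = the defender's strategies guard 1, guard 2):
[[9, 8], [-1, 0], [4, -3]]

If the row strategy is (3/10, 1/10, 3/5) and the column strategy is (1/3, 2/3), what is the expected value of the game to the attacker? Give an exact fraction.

Against (1/3, 2/3), each row's expected payoff is target 1: 25/3; target 2: -1/3; target 3: -2/3.
Taking the (3/10, 1/10, 3/5)-weighted average: (3/10)·(25/3) + (1/10)·(-1/3) + (3/5)·(-2/3) = 31/15.

31/15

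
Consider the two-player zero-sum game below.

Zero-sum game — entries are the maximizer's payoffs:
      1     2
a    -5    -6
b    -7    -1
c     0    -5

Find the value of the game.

-35/11

Row a is strictly dominated by row c, so the maximizer never plays it.
The remaining 2×2 game on (b, c) × (1, 2) has no saddle point. Let the maximizer play b with probability p; indifference gives −7p = −p − 5(1−p), so p = 5/11.
Similarly the minimizer's optimal q on 1 is 4/11, and the value is -7·(4/11) + (-1)·(7/11) = -35/11.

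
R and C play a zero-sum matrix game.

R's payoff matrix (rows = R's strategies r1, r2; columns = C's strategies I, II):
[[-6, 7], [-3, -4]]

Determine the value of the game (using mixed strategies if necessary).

Row minima are -6 and -4, so R's maximin is -4; column maxima are -3 and 7, so C's minimax is -3. These differ, so the equilibrium is in mixed strategies.
Let R play r1 with probability p. C is indifferent when −6p − 3(1−p) = 7p − 4(1−p), giving p = 1/14.
Let C play I with probability q. R is indifferent when −6q + 7(1−q) = −3q − 4(1−q), giving q = 11/14.
The value is -6·(11/14) + (7)·(3/14) = -45/14.

-45/14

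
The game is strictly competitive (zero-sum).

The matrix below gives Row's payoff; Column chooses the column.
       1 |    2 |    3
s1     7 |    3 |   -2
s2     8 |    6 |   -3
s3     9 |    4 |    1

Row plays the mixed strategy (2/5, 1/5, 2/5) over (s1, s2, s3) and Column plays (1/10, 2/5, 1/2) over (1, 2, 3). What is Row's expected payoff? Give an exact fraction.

19/10

Against (1/10, 2/5, 1/2), each row's expected payoff is s1: 9/10; s2: 17/10; s3: 3.
Taking the (2/5, 1/5, 2/5)-weighted average: (2/5)·(9/10) + (1/5)·(17/10) + (2/5)·(3) = 19/10.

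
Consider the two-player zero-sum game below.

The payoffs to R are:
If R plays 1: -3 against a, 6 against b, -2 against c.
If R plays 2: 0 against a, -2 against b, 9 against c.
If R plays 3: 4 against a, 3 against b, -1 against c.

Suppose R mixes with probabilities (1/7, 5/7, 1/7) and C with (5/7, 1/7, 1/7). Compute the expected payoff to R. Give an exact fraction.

46/49

Against (5/7, 1/7, 1/7), each row's expected payoff is 1: -11/7; 2: 1; 3: 22/7.
Taking the (1/7, 5/7, 1/7)-weighted average: (1/7)·(-11/7) + (5/7)·(1) + (1/7)·(22/7) = 46/49.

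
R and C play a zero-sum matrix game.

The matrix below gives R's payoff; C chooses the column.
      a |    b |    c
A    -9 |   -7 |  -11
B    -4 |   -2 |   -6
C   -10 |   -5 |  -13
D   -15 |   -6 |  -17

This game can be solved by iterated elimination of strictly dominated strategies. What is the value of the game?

-6

Column b is strictly dominated by a for C (-9<-7, -4<-2, -10<-5, -15<-6); eliminate b.
Row C is strictly dominated by row A (-9>-10, -11>-13); eliminate C.
Row A is strictly dominated by row B (-4>-9, -6>-11); eliminate A.
Row D is strictly dominated by row B (-4>-15, -6>-17); eliminate D.
Column a is strictly dominated by c for C (-6<-4); eliminate a.
Only (B, c) remains, with payoff -6.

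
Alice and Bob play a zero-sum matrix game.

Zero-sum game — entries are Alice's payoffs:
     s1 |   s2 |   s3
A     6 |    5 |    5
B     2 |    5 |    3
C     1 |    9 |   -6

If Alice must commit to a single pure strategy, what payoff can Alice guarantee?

5

The worst-case payoff for each row is A: 5, B: 2, C: -6.
The best of these is 5.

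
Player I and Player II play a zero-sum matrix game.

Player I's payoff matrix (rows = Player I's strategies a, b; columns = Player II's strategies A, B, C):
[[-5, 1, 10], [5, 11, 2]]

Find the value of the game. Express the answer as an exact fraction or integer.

10/3

Column B is strictly dominated by A for Player II (it gives Player I more in every row).
The remaining 2×2 game on (a, b) × (A, C) has no saddle point. Let Player I play a with probability p; indifference gives −5p + 5(1−p) = 10p + 2(1−p), so p = 1/6.
Similarly Player II's optimal q on A is 4/9, and the value is -5·(4/9) + (10)·(5/9) = 10/3.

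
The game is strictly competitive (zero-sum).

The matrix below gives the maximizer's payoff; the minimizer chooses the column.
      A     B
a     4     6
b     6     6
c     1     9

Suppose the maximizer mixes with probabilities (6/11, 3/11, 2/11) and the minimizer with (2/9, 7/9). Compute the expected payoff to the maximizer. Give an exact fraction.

Against (2/9, 7/9), each row's expected payoff is a: 50/9; b: 6; c: 65/9.
Taking the (6/11, 3/11, 2/11)-weighted average: (6/11)·(50/9) + (3/11)·(6) + (2/11)·(65/9) = 592/99.

592/99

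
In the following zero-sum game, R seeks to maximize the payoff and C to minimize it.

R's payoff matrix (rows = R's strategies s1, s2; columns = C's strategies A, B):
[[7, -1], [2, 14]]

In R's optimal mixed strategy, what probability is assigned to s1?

Row minima are -1 and 2, so R's maximin is 2; column maxima are 7 and 14, so C's minimax is 7. These differ, so the equilibrium is in mixed strategies.
Let R play s1 with probability p. C is indifferent when 7p + 2(1−p) = −p + 14(1−p), giving p = 3/5.

3/5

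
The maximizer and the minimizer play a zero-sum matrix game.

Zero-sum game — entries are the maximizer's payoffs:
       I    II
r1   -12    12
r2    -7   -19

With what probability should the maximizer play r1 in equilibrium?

Row minima are -12 and -19, so the maximizer's maximin is -12; column maxima are -7 and 12, so the minimizer's minimax is -7. These differ, so the equilibrium is in mixed strategies.
Let the maximizer play r1 with probability p. The minimizer is indifferent when −12p − 7(1−p) = 12p − 19(1−p), giving p = 1/3.

1/3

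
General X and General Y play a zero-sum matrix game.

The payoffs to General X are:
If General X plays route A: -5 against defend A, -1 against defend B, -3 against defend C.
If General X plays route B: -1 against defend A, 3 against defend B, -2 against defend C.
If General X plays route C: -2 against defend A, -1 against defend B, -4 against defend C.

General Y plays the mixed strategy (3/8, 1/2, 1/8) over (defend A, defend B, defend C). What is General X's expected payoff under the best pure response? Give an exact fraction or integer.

route A: (-5)·(3/8) + (-1)·(1/2) + (-3)·(1/8) = -11/4.
route B: (-1)·(3/8) + (3)·(1/2) + (-2)·(1/8) = 7/8.
route C: (-2)·(3/8) + (-1)·(1/2) + (-4)·(1/8) = -7/4.
The best pure response is route B with expected payoff 7/8.

7/8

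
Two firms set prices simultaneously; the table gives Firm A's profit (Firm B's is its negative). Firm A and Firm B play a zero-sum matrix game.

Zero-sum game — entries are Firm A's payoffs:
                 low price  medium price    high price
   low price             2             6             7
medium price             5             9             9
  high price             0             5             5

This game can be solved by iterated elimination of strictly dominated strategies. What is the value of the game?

5

Column high price is strictly dominated by low price for Firm B (2<7, 5<9, 0<5); eliminate high price.
Column medium price is strictly dominated by low price for Firm B (2<6, 5<9, 0<5); eliminate medium price.
Row high price is strictly dominated by row low price (2>0); eliminate high price.
Row low price is strictly dominated by row medium price (5>2); eliminate low price.
Only (medium price, low price) remains, with payoff 5.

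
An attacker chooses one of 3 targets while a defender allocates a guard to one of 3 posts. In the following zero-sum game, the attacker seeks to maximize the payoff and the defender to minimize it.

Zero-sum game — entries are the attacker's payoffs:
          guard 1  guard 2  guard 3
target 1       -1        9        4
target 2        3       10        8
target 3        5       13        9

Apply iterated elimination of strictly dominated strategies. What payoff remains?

5

Column guard 2 is strictly dominated by guard 1 for the defender (-1<9, 3<10, 5<13); eliminate guard 2.
Row target 2 is strictly dominated by row target 3 (5>3, 9>8); eliminate target 2.
Row target 1 is strictly dominated by row target 3 (5>-1, 9>4); eliminate target 1.
Column guard 3 is strictly dominated by guard 1 for the defender (5<9); eliminate guard 3.
Only (target 3, guard 1) remains, with payoff 5.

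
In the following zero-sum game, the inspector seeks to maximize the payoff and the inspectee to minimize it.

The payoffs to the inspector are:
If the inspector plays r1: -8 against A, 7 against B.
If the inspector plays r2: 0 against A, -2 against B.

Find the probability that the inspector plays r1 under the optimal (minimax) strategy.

Row minima are -8 and -2, so the inspector's maximin is -2; column maxima are 0 and 7, so the inspectee's minimax is 0. These differ, so the equilibrium is in mixed strategies.
Let the inspector play r1 with probability p. The inspectee is indifferent when −8p = 7p − 2(1−p), giving p = 2/17.

2/17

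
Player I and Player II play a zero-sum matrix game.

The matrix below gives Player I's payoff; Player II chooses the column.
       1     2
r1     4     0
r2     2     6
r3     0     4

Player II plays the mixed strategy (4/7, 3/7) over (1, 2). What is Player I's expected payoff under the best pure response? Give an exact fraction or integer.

r1: (4)·(4/7) + (0)·(3/7) = 16/7.
r2: (2)·(4/7) + (6)·(3/7) = 26/7.
r3: (0)·(4/7) + (4)·(3/7) = 12/7.
The best pure response is r2 with expected payoff 26/7.

26/7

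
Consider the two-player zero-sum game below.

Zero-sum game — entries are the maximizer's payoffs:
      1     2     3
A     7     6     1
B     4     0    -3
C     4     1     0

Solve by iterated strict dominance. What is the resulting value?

1

Row C is strictly dominated by row A (7>4, 6>1, 1>0); eliminate C.
Row B is strictly dominated by row A (7>4, 6>0, 1>-3); eliminate B.
Column 2 is strictly dominated by 3 for the minimizer (1<6); eliminate 2.
Column 1 is strictly dominated by 3 for the minimizer (1<7); eliminate 1.
Only (A, 3) remains, with payoff 1.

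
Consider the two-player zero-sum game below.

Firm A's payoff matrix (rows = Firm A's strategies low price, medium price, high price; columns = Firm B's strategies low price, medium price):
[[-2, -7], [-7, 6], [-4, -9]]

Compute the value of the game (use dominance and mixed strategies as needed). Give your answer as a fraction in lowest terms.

Row high price is strictly dominated by row low price, so Firm A never plays it.
The remaining 2×2 game on (low price, medium price) × (low price, medium price) has no saddle point. Let Firm A play low price with probability p; indifference gives −2p − 7(1−p) = −7p + 6(1−p), so p = 13/18.
Similarly Firm B's optimal q on low price is 13/18, and the value is -2·(13/18) + (-7)·(5/18) = -61/18.

-61/18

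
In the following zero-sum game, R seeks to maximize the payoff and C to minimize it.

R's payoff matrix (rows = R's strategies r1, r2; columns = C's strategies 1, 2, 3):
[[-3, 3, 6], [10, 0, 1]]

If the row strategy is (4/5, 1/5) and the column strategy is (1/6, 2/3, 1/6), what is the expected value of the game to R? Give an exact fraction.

71/30

Against (1/6, 2/3, 1/6), each row's expected payoff is r1: 5/2; r2: 11/6.
Taking the (4/5, 1/5)-weighted average: (4/5)·(5/2) + (1/5)·(11/6) = 71/30.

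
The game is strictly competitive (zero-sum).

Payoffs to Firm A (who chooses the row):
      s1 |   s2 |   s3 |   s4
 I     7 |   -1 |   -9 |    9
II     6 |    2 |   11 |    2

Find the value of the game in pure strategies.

2

Row minima: -9, 2 → Firm A's maximin is 2.
Column maxima: 7, 2, 11, 9 → Firm B's minimax is 2.
They coincide at (II, s2), so the value is 2.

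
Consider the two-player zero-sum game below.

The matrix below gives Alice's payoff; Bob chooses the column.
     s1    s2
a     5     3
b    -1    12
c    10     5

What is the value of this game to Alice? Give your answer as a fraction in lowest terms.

125/18

Row a is strictly dominated by row c, so Alice never plays it.
The remaining 2×2 game on (b, c) × (s1, s2) has no saddle point. Let Alice play b with probability p; indifference gives −p + 10(1−p) = 12p + 5(1−p), so p = 5/18.
Similarly Bob's optimal q on s1 is 7/18, and the value is -1·(7/18) + (12)·(11/18) = 125/18.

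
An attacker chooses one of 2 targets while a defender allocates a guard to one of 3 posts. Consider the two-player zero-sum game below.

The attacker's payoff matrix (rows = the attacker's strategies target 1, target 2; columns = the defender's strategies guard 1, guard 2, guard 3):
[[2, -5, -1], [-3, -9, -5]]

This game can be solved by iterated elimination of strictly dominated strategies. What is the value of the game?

Column guard 1 is strictly dominated by guard 2 for the defender (-5<2, -9<-3); eliminate guard 1.
Column guard 3 is strictly dominated by guard 2 for the defender (-5<-1, -9<-5); eliminate guard 3.
Row target 2 is strictly dominated by row target 1 (-5>-9); eliminate target 2.
Only (target 1, guard 2) remains, with payoff -5.

-5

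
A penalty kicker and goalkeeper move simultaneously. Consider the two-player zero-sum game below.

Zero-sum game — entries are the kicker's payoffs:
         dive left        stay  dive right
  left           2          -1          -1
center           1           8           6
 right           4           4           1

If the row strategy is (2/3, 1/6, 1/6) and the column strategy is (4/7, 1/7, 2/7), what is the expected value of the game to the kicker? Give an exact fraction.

11/7

Against (4/7, 1/7, 2/7), each row's expected payoff is left: 5/7; center: 24/7; right: 22/7.
Taking the (2/3, 1/6, 1/6)-weighted average: (2/3)·(5/7) + (1/6)·(24/7) + (1/6)·(22/7) = 11/7.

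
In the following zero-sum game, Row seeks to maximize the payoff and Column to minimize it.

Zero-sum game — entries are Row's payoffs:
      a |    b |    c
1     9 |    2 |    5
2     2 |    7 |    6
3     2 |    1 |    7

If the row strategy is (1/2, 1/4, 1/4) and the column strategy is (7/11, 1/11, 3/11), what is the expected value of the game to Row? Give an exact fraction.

235/44

Against (7/11, 1/11, 3/11), each row's expected payoff is 1: 80/11; 2: 39/11; 3: 36/11.
Taking the (1/2, 1/4, 1/4)-weighted average: (1/2)·(80/11) + (1/4)·(39/11) + (1/4)·(36/11) = 235/44.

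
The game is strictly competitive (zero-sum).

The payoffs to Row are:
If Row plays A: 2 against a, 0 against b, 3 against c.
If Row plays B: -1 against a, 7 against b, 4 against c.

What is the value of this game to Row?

Column c is strictly dominated by a for Column (it gives Row more in every row).
The remaining 2×2 game on (A, B) × (a, b) has no saddle point. Let Row play A with probability p; indifference gives 2p − (1−p) = 7(1−p), so p = 4/5.
Similarly Column's optimal q on a is 7/10, and the value is 2·(7/10) + (0)·(3/10) = 7/5.

7/5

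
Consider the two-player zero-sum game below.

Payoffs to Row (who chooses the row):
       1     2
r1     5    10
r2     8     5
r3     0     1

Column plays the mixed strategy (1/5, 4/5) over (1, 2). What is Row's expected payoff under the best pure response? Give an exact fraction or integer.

r1: (5)·(1/5) + (10)·(4/5) = 9.
r2: (8)·(1/5) + (5)·(4/5) = 28/5.
r3: (0)·(1/5) + (1)·(4/5) = 4/5.
The best pure response is r1 with expected payoff 9.

9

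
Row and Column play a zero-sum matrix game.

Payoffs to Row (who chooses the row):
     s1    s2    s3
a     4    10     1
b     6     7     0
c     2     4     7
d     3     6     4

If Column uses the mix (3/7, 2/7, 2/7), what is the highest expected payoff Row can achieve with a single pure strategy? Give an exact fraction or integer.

a: (4)·(3/7) + (10)·(2/7) + (1)·(2/7) = 34/7.
b: (6)·(3/7) + (7)·(2/7) + (0)·(2/7) = 32/7.
c: (2)·(3/7) + (4)·(2/7) + (7)·(2/7) = 4.
d: (3)·(3/7) + (6)·(2/7) + (4)·(2/7) = 29/7.
The best pure response is a with expected payoff 34/7.

34/7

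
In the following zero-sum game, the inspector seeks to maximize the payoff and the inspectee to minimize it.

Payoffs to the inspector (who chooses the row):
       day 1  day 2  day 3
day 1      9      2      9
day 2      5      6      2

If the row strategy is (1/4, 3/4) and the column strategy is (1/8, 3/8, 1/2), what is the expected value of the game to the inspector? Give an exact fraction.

9/2

Against (1/8, 3/8, 1/2), each row's expected payoff is day 1: 51/8; day 2: 31/8.
Taking the (1/4, 3/4)-weighted average: (1/4)·(51/8) + (3/4)·(31/8) = 9/2.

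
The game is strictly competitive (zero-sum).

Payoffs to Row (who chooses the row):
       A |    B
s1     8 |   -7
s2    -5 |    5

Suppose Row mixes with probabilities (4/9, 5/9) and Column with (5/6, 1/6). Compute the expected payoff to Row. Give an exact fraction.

16/27

Against (5/6, 1/6), each row's expected payoff is s1: 11/2; s2: -10/3.
Taking the (4/9, 5/9)-weighted average: (4/9)·(11/2) + (5/9)·(-10/3) = 16/27.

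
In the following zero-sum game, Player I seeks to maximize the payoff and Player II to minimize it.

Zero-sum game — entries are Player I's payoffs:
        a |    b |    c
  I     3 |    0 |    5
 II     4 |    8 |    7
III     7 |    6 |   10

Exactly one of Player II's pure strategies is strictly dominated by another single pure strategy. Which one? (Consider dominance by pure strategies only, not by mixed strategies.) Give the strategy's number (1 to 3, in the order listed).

Player II prefers columns that give Player I less. Compare c with a: 3 < 5, 4 < 7, 7 < 10.
So a strictly dominates c for Player II; c is strictly dominated.

3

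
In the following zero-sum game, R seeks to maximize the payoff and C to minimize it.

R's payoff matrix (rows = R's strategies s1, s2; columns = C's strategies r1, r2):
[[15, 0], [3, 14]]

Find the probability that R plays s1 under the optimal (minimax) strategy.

11/26

Row minima are 0 and 3, so R's maximin is 3; column maxima are 15 and 14, so C's minimax is 14. These differ, so the equilibrium is in mixed strategies.
Let R play s1 with probability p. C is indifferent when 15p + 3(1−p) = 14(1−p), giving p = 11/26.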